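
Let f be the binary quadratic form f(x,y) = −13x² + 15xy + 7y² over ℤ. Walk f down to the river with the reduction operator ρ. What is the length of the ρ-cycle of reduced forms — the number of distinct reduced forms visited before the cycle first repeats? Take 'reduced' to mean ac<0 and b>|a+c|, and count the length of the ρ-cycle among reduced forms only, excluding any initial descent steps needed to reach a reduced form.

D = 589, ⌊√D⌋ = 24
river: ρ → (7,13,-15)
river: ρ → (-15,17,5)
river: ρ → (5,23,-3)
river: ρ → (-3,19,19)
river: ρ → (19,19,-3)
river: ρ → (-3,23,5)
river: ρ → (5,17,-15)
river: ρ → (-15,13,7)
river: ρ → (7,15,-13)
river: ρ → (-13,11,9)
river: ρ → (9,7,-15)
river: ρ → (-15,23,1)
river: ρ → (1,23,-15)
river: ρ → (-15,7,9)
river: ρ → (9,11,-13)
river: ρ → (-13,15,7)
ρ-cycle length = 16 (tail of 0 descent steps not counted)

16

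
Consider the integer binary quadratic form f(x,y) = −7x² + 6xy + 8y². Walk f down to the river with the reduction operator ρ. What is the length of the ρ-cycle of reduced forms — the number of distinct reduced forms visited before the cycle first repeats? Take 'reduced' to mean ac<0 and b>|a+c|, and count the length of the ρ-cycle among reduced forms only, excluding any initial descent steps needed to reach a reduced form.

D = 260, ⌊√D⌋ = 16
river: ρ → (8,10,-5)
river: ρ → (-5,10,8)
river: ρ → (8,6,-7)
river: ρ → (-7,8,7)
river: ρ → (7,6,-8)
river: ρ → (-8,10,5)
river: ρ → (5,10,-8)
river: ρ → (-8,6,7)
river: ρ → (7,8,-7)
river: ρ → (-7,6,8)
ρ-cycle length = 10 (tail of 0 descent steps not counted)

10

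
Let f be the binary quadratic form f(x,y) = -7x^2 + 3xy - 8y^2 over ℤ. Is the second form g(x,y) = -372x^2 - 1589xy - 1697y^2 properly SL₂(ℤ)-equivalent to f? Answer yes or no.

D₁ = -215, D₂ = -215
f is negative-definite; reduce −f:
−f: reduced (well bottom): (7,-3,8) with a≤c, −a<b≤a
flip sign back: reduced form of f is (-7,3,-8)
g is negative-definite; reduce −g:
−g: translate: b→101 (≡1589 mod 744), so (372,1589,1697)→(372,101,7)
−g: flip: (372,101,7)→(7,-101,372)
−g: translate: b→-3 (≡-101 mod 14), so (7,-101,372)→(7,-3,8)
−g: reduced (well bottom): (7,-3,8) with a≤c, −a<b≤a
flip sign back: reduced form of g is (-7,3,-8)
reduced forms (-7, 3, -8) vs (-7, 3, -8) ⇒ equivalent

yes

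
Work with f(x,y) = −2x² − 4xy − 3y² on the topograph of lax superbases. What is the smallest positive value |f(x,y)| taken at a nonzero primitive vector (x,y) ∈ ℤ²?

translate: b→0 (≡4 mod 4), so (2,4,3)→(2,0,1)
flip: (2,0,1)→(1,0,2)
reduced (well bottom): (1,0,2) with a≤c, −a<b≤a
well minimum |f| = |-1| = 1 (negative-definite)

1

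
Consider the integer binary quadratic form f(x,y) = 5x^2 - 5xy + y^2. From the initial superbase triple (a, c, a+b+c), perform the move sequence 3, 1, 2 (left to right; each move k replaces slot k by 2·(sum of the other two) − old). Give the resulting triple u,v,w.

start (5,1,1) = (f(1,0),f(0,1),f(1,1))
replace slot 3: 2·(5+1) − 1 = 11 → (5,1,11)
replace slot 1: 2·(1+11) − 5 = 19 → (19,1,11)
replace slot 2: 2·(19+11) − 1 = 59 → (19,59,11)

19,59,11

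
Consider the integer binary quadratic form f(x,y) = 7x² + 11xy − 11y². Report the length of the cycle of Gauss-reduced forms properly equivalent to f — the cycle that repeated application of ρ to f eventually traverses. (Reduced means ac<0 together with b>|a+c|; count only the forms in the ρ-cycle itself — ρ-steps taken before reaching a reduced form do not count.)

D = 429, ⌊√D⌋ = 20
river: ρ → (-11,11,7)
river: ρ → (7,17,-5)
river: ρ → (-5,13,13)
river: ρ → (13,13,-5)
river: ρ → (-5,17,7)
river: ρ → (7,11,-11)
ρ-cycle length = 6 (tail of 0 descent steps not counted)

6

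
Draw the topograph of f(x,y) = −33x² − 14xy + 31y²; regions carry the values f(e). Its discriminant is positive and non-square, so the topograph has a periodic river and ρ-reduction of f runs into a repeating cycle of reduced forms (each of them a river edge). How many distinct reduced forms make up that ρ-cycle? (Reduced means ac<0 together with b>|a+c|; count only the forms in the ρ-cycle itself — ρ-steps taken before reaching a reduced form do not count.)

D = 4288, ⌊√D⌋ = 65
descent: ρ → (31,14,-33)  [lands on river]
river: ρ → (-33,52,12)
river: ρ → (12,44,-49)
river: ρ → (-49,54,7)
river: ρ → (7,58,-33)
river: ρ → (-33,8,32)
river: ρ → (32,56,-9)
river: ρ → (-9,52,44)
river: ρ → (44,36,-17)
river: ρ → (-17,32,48)
river: ρ → (48,64,-1)
river: ρ → (-1,64,48)
river: ρ → (48,32,-17)
river: ρ → (-17,36,44)
river: ρ → (44,52,-9)
river: ρ → (-9,56,32)
river: ρ → (32,8,-33)
river: ρ → (-33,58,7)
river: ρ → (7,54,-49)
river: ρ → (-49,44,12)
river: ρ → (12,52,-33)
river: ρ → (-33,14,31)
river: ρ → (31,48,-16)
river: ρ → (-16,48,31)
ρ-cycle length = 24 (tail of 1 descent step not counted)

24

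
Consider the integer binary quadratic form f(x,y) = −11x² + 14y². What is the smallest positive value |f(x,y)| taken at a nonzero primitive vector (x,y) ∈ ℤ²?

descent: ρ → (14,0,-11)
descent: ρ → (-11,22,3)  [lands on river]
river: ρ → (3,20,-18)
river: ρ → (-18,16,5)
river: ρ → (5,24,-2)
river: ρ → (-2,24,5)
river: ρ → (5,16,-18)
river: ρ → (-18,20,3)
river: ρ → (3,22,-11)
closes: descent 2, river 8
min |a| on river = 2

2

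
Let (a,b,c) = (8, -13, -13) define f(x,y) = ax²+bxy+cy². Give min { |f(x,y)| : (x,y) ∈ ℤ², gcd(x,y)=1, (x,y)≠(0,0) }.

descent: ρ → (-13,13,8)  [lands on river]
river: ρ → (8,19,-7)
river: ρ → (-7,23,2)
river: ρ → (2,21,-18)
river: ρ → (-18,15,5)
river: ρ → (5,15,-18)
river: ρ → (-18,21,2)
river: ρ → (2,23,-7)
river: ρ → (-7,19,8)
river: ρ → (8,13,-13)
closes: descent 1, river 10
min |a| on river = 2

2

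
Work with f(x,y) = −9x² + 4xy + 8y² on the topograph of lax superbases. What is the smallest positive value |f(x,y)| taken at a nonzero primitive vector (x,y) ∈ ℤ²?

river: ρ → (8,12,-5)
river: ρ → (-5,8,12)
river: ρ → (12,16,-1)
river: ρ → (-1,16,12)
river: ρ → (12,8,-5)
river: ρ → (-5,12,8)
river: ρ → (8,4,-9)
river: ρ → (-9,14,3)
river: ρ → (3,16,-4)
river: ρ → (-4,16,3)
river: ρ → (3,14,-9)
river: ρ → (-9,4,8)
closes: descent 0, river 12
min |a| on river = 1

1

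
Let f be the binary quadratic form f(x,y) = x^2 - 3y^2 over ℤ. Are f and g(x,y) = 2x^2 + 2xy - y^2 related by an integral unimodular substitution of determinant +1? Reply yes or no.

D₁ = 12, D₂ = 12
river cycle of f (length 2): (1, 2, -2), (-2, 2, 1)
river cycle of g (length 2): (-1, 2, 2), (2, 2, -1)
cycles differ ⇒ inequivalent

no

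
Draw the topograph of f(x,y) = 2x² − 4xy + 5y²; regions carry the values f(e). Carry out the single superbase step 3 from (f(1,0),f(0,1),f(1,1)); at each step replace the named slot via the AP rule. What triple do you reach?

start (2,5,3) = (f(1,0),f(0,1),f(1,1))
replace slot 3: 2·(2+5) − 3 = 11 → (2,5,11)

2,5,11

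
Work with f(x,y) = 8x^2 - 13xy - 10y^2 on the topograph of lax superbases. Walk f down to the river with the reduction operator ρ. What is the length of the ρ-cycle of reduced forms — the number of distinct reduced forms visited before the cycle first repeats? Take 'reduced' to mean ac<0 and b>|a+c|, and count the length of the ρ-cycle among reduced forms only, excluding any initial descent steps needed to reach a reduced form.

D = 489, ⌊√D⌋ = 22
descent: ρ → (-10,13,8)  [lands on river]
river: ρ → (8,19,-4)
river: ρ → (-4,21,3)
river: ρ → (3,21,-4)
river: ρ → (-4,19,8)
river: ρ → (8,13,-10)
river: ρ → (-10,7,11)
river: ρ → (11,15,-6)
river: ρ → (-6,21,2)
river: ρ → (2,19,-16)
river: ρ → (-16,13,5)
river: ρ → (5,17,-10)
river: ρ → (-10,3,12)
river: ρ → (12,21,-1)
river: ρ → (-1,21,12)
river: ρ → (12,3,-10)
river: ρ → (-10,17,5)
river: ρ → (5,13,-16)
river: ρ → (-16,19,2)
river: ρ → (2,21,-6)
river: ρ → (-6,15,11)
river: ρ → (11,7,-10)
ρ-cycle length = 22 (tail of 1 descent step not counted)

22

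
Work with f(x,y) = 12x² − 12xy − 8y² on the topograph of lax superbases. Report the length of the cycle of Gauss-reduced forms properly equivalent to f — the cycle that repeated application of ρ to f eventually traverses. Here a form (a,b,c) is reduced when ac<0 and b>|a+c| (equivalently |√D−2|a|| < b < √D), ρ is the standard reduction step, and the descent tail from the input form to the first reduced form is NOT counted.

D = 528, ⌊√D⌋ = 22
descent: ρ → (-8,12,12)  [lands on river]
river: ρ → (12,12,-8)
river: ρ → (-8,20,4)
river: ρ → (4,20,-8)
ρ-cycle length = 4 (tail of 1 descent step not counted)

4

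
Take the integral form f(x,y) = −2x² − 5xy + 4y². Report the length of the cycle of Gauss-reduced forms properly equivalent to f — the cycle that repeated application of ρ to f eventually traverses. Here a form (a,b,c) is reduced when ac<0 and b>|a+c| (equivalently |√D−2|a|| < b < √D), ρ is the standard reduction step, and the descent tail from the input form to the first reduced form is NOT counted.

D = 57, ⌊√D⌋ = 7
descent: ρ → (4,5,-2)  [lands on river]
river: ρ → (-2,7,1)
river: ρ → (1,7,-2)
river: ρ → (-2,5,4)
river: ρ → (4,3,-3)
river: ρ → (-3,3,4)
ρ-cycle length = 6 (tail of 1 descent step not counted)

6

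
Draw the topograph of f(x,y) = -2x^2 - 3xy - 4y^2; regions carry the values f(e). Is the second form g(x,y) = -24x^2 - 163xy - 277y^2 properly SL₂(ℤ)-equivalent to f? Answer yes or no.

D₁ = -23, D₂ = -23
f is negative-definite; reduce −f:
−f: translate: b→-1 (≡3 mod 4), so (2,3,4)→(2,-1,3)
−f: reduced (well bottom): (2,-1,3) with a≤c, −a<b≤a
flip sign back: reduced form of f is (-2,1,-3)
g is negative-definite; reduce −g:
−g: translate: b→19 (≡163 mod 48), so (24,163,277)→(24,19,4)
−g: flip: (24,19,4)→(4,-19,24)
−g: translate: b→-3 (≡-19 mod 8), so (4,-19,24)→(4,-3,2)
−g: flip: (4,-3,2)→(2,3,4)
−g: translate: b→-1 (≡3 mod 4), so (2,3,4)→(2,-1,3)
−g: reduced (well bottom): (2,-1,3) with a≤c, −a<b≤a
flip sign back: reduced form of g is (-2,1,-3)
reduced forms (-2, 1, -3) vs (-2, 1, -3) ⇒ equivalent

yes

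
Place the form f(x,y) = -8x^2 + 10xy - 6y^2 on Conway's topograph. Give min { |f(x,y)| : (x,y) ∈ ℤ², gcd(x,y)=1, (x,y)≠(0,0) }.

translate: b→6 (≡-10 mod 16), so (8,-10,6)→(8,6,4)
flip: (8,6,4)→(4,-6,8)
translate: b→2 (≡-6 mod 8), so (4,-6,8)→(4,2,6)
reduced (well bottom): (4,2,6) with a≤c, −a<b≤a
well minimum |f| = |-4| = 4 (negative-definite)

4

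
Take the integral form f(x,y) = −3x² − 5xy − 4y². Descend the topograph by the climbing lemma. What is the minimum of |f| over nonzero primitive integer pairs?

translate: b→-1 (≡5 mod 6), so (3,5,4)→(3,-1,2)
flip: (3,-1,2)→(2,1,3)
reduced (well bottom): (2,1,3) with a≤c, −a<b≤a
well minimum |f| = |-2| = 2 (negative-definite)

2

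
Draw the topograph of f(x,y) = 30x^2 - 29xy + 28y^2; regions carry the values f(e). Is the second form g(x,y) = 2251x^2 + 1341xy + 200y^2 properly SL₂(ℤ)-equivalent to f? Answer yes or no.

D₁ = -2519, D₂ = -2519
f: flip: (30,-29,28)→(28,29,30)
f: translate: b→-27 (≡29 mod 56), so (28,29,30)→(28,-27,29)
f: reduced (well bottom): (28,-27,29) with a≤c, −a<b≤a
g: flip: (2251,1341,200)→(200,-1341,2251)
g: translate: b→-141 (≡-1341 mod 400), so (200,-1341,2251)→(200,-141,28)
g: flip: (200,-141,28)→(28,141,200)
g: translate: b→-27 (≡141 mod 56), so (28,141,200)→(28,-27,29)
g: reduced (well bottom): (28,-27,29) with a≤c, −a<b≤a
reduced forms (28, -27, 29) vs (28, -27, 29) ⇒ equivalent

yes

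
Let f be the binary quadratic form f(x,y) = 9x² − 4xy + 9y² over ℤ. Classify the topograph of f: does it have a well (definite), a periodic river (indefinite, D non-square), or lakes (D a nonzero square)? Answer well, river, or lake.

D = b²−4ac = (-4)² − 4·9·9 = -308
D < 0 ⇒ definite ⇒ every region one sign ⇒ single well

well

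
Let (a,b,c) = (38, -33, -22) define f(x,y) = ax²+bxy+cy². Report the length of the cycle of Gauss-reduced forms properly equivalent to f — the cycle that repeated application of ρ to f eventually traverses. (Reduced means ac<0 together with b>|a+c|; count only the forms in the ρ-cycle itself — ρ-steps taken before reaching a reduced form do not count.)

D = 4433, ⌊√D⌋ = 66
descent: ρ → (-22,33,38)  [lands on river]
river: ρ → (38,43,-17)
river: ρ → (-17,59,14)
river: ρ → (14,53,-29)
river: ρ → (-29,63,4)
river: ρ → (4,65,-13)
river: ρ → (-13,65,4)
river: ρ → (4,63,-29)
river: ρ → (-29,53,14)
river: ρ → (14,59,-17)
river: ρ → (-17,43,38)
river: ρ → (38,33,-22)
river: ρ → (-22,55,16)
river: ρ → (16,41,-43)
river: ρ → (-43,45,14)
river: ρ → (14,39,-52)
river: ρ → (-52,65,1)
river: ρ → (1,65,-52)
river: ρ → (-52,39,14)
river: ρ → (14,45,-43)
river: ρ → (-43,41,16)
river: ρ → (16,55,-22)
ρ-cycle length = 22 (tail of 1 descent step not counted)

22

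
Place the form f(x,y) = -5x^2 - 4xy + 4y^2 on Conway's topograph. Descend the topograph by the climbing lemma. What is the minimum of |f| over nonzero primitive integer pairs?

descent: ρ → (4,4,-5)  [lands on river]
river: ρ → (-5,6,3)
river: ρ → (3,6,-5)
river: ρ → (-5,4,4)
closes: descent 1, river 4
min |a| on river = 3

3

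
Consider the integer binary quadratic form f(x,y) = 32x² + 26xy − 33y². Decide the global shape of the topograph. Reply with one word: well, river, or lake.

D = b²−4ac = 26² − 4·32·(-33) = 4900
D = 70² is a perfect square ⇒ form factors over ℤ ⇒ lakes

lake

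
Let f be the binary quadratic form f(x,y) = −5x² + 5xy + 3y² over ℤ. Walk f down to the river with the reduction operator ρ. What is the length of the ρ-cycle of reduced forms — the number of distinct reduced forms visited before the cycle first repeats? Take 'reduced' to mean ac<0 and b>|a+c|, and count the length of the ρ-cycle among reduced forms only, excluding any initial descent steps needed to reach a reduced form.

D = 85, ⌊√D⌋ = 9
river: ρ → (3,7,-3)
river: ρ → (-3,5,5)
river: ρ → (5,5,-3)
river: ρ → (-3,7,3)
river: ρ → (3,5,-5)
river: ρ → (-5,5,3)
ρ-cycle length = 6 (tail of 0 descent steps not counted)

6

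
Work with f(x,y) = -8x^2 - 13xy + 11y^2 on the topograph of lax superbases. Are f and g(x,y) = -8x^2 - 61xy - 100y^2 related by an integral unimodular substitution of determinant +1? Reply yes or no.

D₁ = 521, D₂ = 521
river cycle of f (length 34): (11, 13, -8), (-8, 19, 5), (5, 21, -4), (-4, 19, 10), (10, 21, -2), (-2, 19, 20), (20, 21, -1), (-1, 21, 20), (20, 19, -2), (-2, 21, 10), … (24 more)
river cycle of g (length 34): (-8, 19, 5), (5, 21, -4), (-4, 19, 10), (10, 21, -2), (-2, 19, 20), (20, 21, -1), (-1, 21, 20), (20, 19, -2), (-2, 21, 10), (10, 19, -4), … (24 more)
cycles coincide ⇒ equivalent

yes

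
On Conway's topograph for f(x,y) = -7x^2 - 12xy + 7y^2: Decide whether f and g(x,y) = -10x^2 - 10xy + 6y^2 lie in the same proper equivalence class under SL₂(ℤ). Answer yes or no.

D₁ = 340, D₂ = 340
river cycle of f (length 14): (7, 12, -7), (-7, 16, 3), (3, 14, -12), (-12, 10, 5), (5, 10, -12), (-12, 14, 3), (3, 16, -7), (-7, 12, 7), (7, 16, -3), (-3, 14, 12), … (4 more)
river cycle of g (length 6): (6, 10, -10), (-10, 10, 6), (6, 14, -6), (-6, 10, 10), (10, 10, -6), (-6, 14, 6)
cycles differ ⇒ inequivalent

no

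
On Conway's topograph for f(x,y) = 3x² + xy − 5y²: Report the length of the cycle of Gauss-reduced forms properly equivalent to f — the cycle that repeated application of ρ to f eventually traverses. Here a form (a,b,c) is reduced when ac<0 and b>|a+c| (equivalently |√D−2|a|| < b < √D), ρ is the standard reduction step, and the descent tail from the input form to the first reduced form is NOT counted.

D = 61, ⌊√D⌋ = 7
descent: ρ → (-5,-1,3)
descent: ρ → (3,7,-1)  [lands on river]
river: ρ → (-1,7,3)
river: ρ → (3,5,-3)
river: ρ → (-3,7,1)
river: ρ → (1,7,-3)
river: ρ → (-3,5,3)
ρ-cycle length = 6 (tail of 2 descent steps not counted)

6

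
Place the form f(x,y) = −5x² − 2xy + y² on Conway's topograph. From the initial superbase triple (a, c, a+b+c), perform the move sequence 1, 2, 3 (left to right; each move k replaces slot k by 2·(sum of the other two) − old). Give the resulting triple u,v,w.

start (-5,1,-6) = (f(1,0),f(0,1),f(1,1))
replace slot 1: 2·(1+(-6)) − (-5) = -5 → (-5,1,-6)
replace slot 2: 2·((-5)+(-6)) − 1 = -23 → (-5,-23,-6)
replace slot 3: 2·((-5)+(-23)) − (-6) = -50 → (-5,-23,-50)

-5,-23,-50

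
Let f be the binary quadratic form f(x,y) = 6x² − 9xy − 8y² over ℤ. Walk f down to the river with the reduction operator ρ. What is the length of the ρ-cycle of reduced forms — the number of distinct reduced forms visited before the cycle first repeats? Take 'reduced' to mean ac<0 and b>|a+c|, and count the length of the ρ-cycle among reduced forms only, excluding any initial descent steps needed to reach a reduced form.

D = 273, ⌊√D⌋ = 16
descent: ρ → (-8,9,6)  [lands on river]
river: ρ → (6,15,-2)
river: ρ → (-2,13,13)
river: ρ → (13,13,-2)
river: ρ → (-2,15,6)
river: ρ → (6,9,-8)
river: ρ → (-8,7,7)
river: ρ → (7,7,-8)
ρ-cycle length = 8 (tail of 1 descent step not counted)

8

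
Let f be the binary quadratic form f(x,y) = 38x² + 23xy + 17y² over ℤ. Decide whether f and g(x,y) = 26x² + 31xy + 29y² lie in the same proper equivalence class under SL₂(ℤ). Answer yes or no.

D₁ = -2055, D₂ = -2055
f: flip: (38,23,17)→(17,-23,38)
f: translate: b→11 (≡-23 mod 34), so (17,-23,38)→(17,11,32)
f: reduced (well bottom): (17,11,32) with a≤c, −a<b≤a
g: translate: b→-21 (≡31 mod 52), so (26,31,29)→(26,-21,24)
g: flip: (26,-21,24)→(24,21,26)
g: reduced (well bottom): (24,21,26) with a≤c, −a<b≤a
reduced forms (17, 11, 32) vs (24, 21, 26) ⇒ inequivalent

no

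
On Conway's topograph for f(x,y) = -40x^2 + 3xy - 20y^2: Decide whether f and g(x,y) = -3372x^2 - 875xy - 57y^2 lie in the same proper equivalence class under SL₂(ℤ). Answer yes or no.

D₁ = -3191, D₂ = -3191
f is negative-definite; reduce −f:
−f: flip: (40,-3,20)→(20,3,40)
−f: reduced (well bottom): (20,3,40) with a≤c, −a<b≤a
flip sign back: reduced form of f is (-20,-3,-40)
g is negative-definite; reduce −g:
−g: flip: (3372,875,57)→(57,-875,3372)
−g: translate: b→37 (≡-875 mod 114), so (57,-875,3372)→(57,37,20)
−g: flip: (57,37,20)→(20,-37,57)
−g: translate: b→3 (≡-37 mod 40), so (20,-37,57)→(20,3,40)
−g: reduced (well bottom): (20,3,40) with a≤c, −a<b≤a
flip sign back: reduced form of g is (-20,-3,-40)
reduced forms (-20, -3, -40) vs (-20, -3, -40) ⇒ equivalent

yes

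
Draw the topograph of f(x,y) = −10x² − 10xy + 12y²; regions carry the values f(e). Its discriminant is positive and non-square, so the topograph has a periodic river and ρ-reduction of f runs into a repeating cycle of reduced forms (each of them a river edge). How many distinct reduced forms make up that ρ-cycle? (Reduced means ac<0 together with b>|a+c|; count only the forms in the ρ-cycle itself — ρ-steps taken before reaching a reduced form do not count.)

D = 580, ⌊√D⌋ = 24
descent: ρ → (12,10,-10)  [lands on river]
river: ρ → (-10,10,12)
river: ρ → (12,14,-8)
river: ρ → (-8,18,8)
river: ρ → (8,14,-12)
river: ρ → (-12,10,10)
river: ρ → (10,10,-12)
river: ρ → (-12,14,8)
river: ρ → (8,18,-8)
river: ρ → (-8,14,12)
ρ-cycle length = 10 (tail of 1 descent step not counted)

10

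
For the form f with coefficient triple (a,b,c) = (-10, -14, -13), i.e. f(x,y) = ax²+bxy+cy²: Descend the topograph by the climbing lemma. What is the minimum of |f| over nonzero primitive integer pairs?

translate: b→-6 (≡14 mod 20), so (10,14,13)→(10,-6,9)
flip: (10,-6,9)→(9,6,10)
reduced (well bottom): (9,6,10) with a≤c, −a<b≤a
well minimum |f| = |-9| = 9 (negative-definite)

9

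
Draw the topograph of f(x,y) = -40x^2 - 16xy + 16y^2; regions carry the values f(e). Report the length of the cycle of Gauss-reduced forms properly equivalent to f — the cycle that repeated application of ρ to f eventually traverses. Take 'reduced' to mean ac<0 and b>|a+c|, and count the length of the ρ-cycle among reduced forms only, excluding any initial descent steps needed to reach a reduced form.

D = 2816, ⌊√D⌋ = 53
descent: ρ → (16,48,-8)  [lands on river]
river: ρ → (-8,48,16)
ρ-cycle length = 2 (tail of 1 descent step not counted)

2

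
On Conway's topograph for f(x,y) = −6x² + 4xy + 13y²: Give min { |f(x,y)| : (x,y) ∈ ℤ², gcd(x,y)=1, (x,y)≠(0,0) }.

descent: ρ → (13,-4,-6)
descent: ρ → (-6,16,3)  [lands on river]
river: ρ → (3,14,-11)
river: ρ → (-11,8,6)
river: ρ → (6,16,-3)
river: ρ → (-3,14,11)
river: ρ → (11,8,-6)
closes: descent 2, river 6
min |a| on river = 3

3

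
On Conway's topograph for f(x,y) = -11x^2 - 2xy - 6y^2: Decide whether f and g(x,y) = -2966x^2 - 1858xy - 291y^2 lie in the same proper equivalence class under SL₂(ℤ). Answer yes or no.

D₁ = -260, D₂ = -260
f is negative-definite; reduce −f:
−f: flip: (11,2,6)→(6,-2,11)
−f: reduced (well bottom): (6,-2,11) with a≤c, −a<b≤a
flip sign back: reduced form of f is (-6,2,-11)
g is negative-definite; reduce −g:
−g: flip: (2966,1858,291)→(291,-1858,2966)
−g: translate: b→-112 (≡-1858 mod 582), so (291,-1858,2966)→(291,-112,11)
−g: flip: (291,-112,11)→(11,112,291)
−g: translate: b→2 (≡112 mod 22), so (11,112,291)→(11,2,6)
−g: flip: (11,2,6)→(6,-2,11)
−g: reduced (well bottom): (6,-2,11) with a≤c, −a<b≤a
flip sign back: reduced form of g is (-6,2,-11)
reduced forms (-6, 2, -11) vs (-6, 2, -11) ⇒ equivalent

yes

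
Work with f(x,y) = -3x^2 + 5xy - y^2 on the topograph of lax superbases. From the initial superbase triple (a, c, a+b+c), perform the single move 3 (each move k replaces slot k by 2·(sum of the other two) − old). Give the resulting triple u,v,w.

start (-3,-1,1) = (f(1,0),f(0,1),f(1,1))
replace slot 3: 2·((-3)+(-1)) − 1 = -9 → (-3,-1,-9)

-3,-1,-9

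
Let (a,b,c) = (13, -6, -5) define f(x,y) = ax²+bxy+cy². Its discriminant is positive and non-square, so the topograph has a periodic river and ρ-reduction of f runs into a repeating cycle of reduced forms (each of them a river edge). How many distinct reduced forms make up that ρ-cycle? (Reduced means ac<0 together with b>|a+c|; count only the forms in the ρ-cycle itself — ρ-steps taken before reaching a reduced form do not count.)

D = 296, ⌊√D⌋ = 17
descent: ρ → (-5,16,2)  [lands on river]
river: ρ → (2,16,-5)
river: ρ → (-5,14,5)
river: ρ → (5,16,-2)
river: ρ → (-2,16,5)
river: ρ → (5,14,-5)
ρ-cycle length = 6 (tail of 1 descent step not counted)

6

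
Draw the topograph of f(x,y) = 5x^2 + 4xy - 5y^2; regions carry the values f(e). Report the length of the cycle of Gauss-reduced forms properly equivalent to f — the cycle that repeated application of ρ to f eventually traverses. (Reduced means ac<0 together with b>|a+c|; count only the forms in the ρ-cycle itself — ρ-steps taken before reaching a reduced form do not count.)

D = 116, ⌊√D⌋ = 10
river: ρ → (-5,6,4)
river: ρ → (4,10,-1)
river: ρ → (-1,10,4)
river: ρ → (4,6,-5)
river: ρ → (-5,4,5)
river: ρ → (5,6,-4)
river: ρ → (-4,10,1)
river: ρ → (1,10,-4)
river: ρ → (-4,6,5)
river: ρ → (5,4,-5)
ρ-cycle length = 10 (tail of 0 descent steps not counted)

10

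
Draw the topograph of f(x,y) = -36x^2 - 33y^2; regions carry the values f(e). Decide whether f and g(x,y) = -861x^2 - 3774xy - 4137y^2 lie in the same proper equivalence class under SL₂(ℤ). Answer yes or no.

D₁ = -4752, D₂ = -4752
f is negative-definite; reduce −f:
−f: flip: (36,0,33)→(33,0,36)
−f: reduced (well bottom): (33,0,36) with a≤c, −a<b≤a
flip sign back: reduced form of f is (-33,0,-36)
g is negative-definite; reduce −g:
−g: translate: b→330 (≡3774 mod 1722), so (861,3774,4137)→(861,330,33)
−g: flip: (861,330,33)→(33,-330,861)
−g: translate: b→0 (≡-330 mod 66), so (33,-330,861)→(33,0,36)
−g: reduced (well bottom): (33,0,36) with a≤c, −a<b≤a
flip sign back: reduced form of g is (-33,0,-36)
reduced forms (-33, 0, -36) vs (-33, 0, -36) ⇒ equivalent

yes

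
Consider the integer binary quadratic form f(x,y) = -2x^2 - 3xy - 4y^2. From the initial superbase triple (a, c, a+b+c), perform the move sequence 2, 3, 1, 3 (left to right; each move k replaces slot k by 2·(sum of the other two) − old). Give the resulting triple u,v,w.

start (-2,-4,-9) = (f(1,0),f(0,1),f(1,1))
replace slot 2: 2·((-2)+(-9)) − (-4) = -18 → (-2,-18,-9)
replace slot 3: 2·((-2)+(-18)) − (-9) = -31 → (-2,-18,-31)
replace slot 1: 2·((-18)+(-31)) − (-2) = -96 → (-96,-18,-31)
replace slot 3: 2·((-96)+(-18)) − (-31) = -197 → (-96,-18,-197)

-96,-18,-197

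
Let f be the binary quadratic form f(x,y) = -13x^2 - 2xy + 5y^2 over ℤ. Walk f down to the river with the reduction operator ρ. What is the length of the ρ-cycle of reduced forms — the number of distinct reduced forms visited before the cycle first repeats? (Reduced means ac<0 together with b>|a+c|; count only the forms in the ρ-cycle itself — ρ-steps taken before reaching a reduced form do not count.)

D = 264, ⌊√D⌋ = 16
descent: ρ → (5,12,-6)  [lands on river]
river: ρ → (-6,12,5)
river: ρ → (5,8,-10)
river: ρ → (-10,12,3)
river: ρ → (3,12,-10)
river: ρ → (-10,8,5)
ρ-cycle length = 6 (tail of 1 descent step not counted)

6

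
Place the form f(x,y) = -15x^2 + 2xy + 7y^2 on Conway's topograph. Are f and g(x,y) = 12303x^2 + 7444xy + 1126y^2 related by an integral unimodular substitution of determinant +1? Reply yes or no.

D₁ = 424, D₂ = 424
river cycle of f (length 18): (7, 12, -10), (-10, 8, 9), (9, 10, -9), (-9, 8, 10), (10, 12, -7), (-7, 16, 6), (6, 20, -1), (-1, 20, 6), (6, 16, -7), (-7, 12, 10), … (8 more)
river cycle of g (length 18): (7, 12, -10), (-10, 8, 9), (9, 10, -9), (-9, 8, 10), (10, 12, -7), (-7, 16, 6), (6, 20, -1), (-1, 20, 6), (6, 16, -7), (-7, 12, 10), … (8 more)
cycles coincide ⇒ equivalent

yes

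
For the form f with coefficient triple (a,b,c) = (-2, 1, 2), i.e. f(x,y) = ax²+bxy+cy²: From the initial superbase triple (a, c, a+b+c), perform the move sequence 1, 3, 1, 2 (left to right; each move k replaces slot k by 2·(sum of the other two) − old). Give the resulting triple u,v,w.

start (-2,2,1) = (f(1,0),f(0,1),f(1,1))
replace slot 1: 2·(2+1) − (-2) = 8 → (8,2,1)
replace slot 3: 2·(8+2) − 1 = 19 → (8,2,19)
replace slot 1: 2·(2+19) − 8 = 34 → (34,2,19)
replace slot 2: 2·(34+19) − 2 = 104 → (34,104,19)

34,104,19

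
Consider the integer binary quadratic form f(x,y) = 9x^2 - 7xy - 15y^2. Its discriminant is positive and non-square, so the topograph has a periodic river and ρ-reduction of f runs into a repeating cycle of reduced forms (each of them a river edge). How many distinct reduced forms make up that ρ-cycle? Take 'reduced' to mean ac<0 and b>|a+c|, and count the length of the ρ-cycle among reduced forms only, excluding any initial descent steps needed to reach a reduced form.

D = 589, ⌊√D⌋ = 24
descent: ρ → (-15,7,9)  [lands on river]
river: ρ → (9,11,-13)
river: ρ → (-13,15,7)
river: ρ → (7,13,-15)
river: ρ → (-15,17,5)
river: ρ → (5,23,-3)
river: ρ → (-3,19,19)
river: ρ → (19,19,-3)
river: ρ → (-3,23,5)
river: ρ → (5,17,-15)
river: ρ → (-15,13,7)
river: ρ → (7,15,-13)
river: ρ → (-13,11,9)
river: ρ → (9,7,-15)
river: ρ → (-15,23,1)
river: ρ → (1,23,-15)
ρ-cycle length = 16 (tail of 1 descent step not counted)

16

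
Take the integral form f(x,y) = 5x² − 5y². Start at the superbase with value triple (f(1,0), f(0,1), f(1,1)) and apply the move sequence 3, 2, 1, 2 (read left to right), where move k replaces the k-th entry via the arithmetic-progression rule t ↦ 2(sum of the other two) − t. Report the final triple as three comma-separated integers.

start (5,-5,0) = (f(1,0),f(0,1),f(1,1))
replace slot 3: 2·(5+(-5)) − 0 = 0 → (5,-5,0)
replace slot 2: 2·(5+0) − (-5) = 15 → (5,15,0)
replace slot 1: 2·(15+0) − 5 = 25 → (25,15,0)
replace slot 2: 2·(25+0) − 15 = 35 → (25,35,0)

25,35,0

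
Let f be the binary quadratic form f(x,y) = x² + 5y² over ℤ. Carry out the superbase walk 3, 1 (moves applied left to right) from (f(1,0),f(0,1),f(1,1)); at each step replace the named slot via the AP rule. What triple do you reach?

start (1,5,6) = (f(1,0),f(0,1),f(1,1))
replace slot 3: 2·(1+5) − 6 = 6 → (1,5,6)
replace slot 1: 2·(5+6) − 1 = 21 → (21,5,6)

21,5,6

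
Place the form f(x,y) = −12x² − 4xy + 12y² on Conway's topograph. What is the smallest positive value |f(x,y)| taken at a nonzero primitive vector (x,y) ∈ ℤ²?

descent: ρ → (12,4,-12)  [lands on river]
river: ρ → (-12,20,4)
river: ρ → (4,20,-12)
river: ρ → (-12,4,12)
river: ρ → (12,20,-4)
river: ρ → (-4,20,12)
closes: descent 1, river 6
min |a| on river = 4

4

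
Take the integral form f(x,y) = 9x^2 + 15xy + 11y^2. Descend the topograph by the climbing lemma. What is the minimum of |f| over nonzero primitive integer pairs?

translate: b→-3 (≡15 mod 18), so (9,15,11)→(9,-3,5)
flip: (9,-3,5)→(5,3,9)
reduced (well bottom): (5,3,9) with a≤c, −a<b≤a
well minimum = a = 5

5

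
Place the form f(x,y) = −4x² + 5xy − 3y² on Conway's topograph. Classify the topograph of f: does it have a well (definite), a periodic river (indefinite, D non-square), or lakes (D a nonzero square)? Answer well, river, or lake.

D = b²−4ac = 5² − 4·(-4)·(-3) = -23
D < 0 ⇒ definite ⇒ every region one sign ⇒ single well

well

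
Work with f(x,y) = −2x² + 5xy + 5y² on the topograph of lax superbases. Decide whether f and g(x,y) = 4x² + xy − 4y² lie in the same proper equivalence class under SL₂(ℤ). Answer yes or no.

D₁ = 65, D₂ = 65
river cycle of f (length 6): (5, 5, -2), (-2, 7, 2), (2, 5, -5), (-5, 5, 2), (2, 7, -2), (-2, 5, 5)
river cycle of g (length 6): (-4, 7, 1), (1, 7, -4), (-4, 1, 4), (4, 7, -1), (-1, 7, 4), (4, 1, -4)
cycles differ ⇒ inequivalent

no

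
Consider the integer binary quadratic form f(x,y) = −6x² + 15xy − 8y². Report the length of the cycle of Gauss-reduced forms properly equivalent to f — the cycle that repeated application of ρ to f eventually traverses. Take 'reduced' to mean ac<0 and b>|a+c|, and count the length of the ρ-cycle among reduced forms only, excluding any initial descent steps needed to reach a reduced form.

D = 33, ⌊√D⌋ = 5
descent: ρ → (-8,1,1)
descent: ρ → (1,5,-2)  [lands on river]
river: ρ → (-2,3,3)
river: ρ → (3,3,-2)
river: ρ → (-2,5,1)
ρ-cycle length = 4 (tail of 2 descent steps not counted)

4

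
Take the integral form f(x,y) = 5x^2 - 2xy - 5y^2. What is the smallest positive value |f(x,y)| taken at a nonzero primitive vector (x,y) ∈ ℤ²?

descent: ρ → (-5,2,5)  [lands on river]
river: ρ → (5,8,-2)
river: ρ → (-2,8,5)
river: ρ → (5,2,-5)
river: ρ → (-5,8,2)
river: ρ → (2,8,-5)
closes: descent 1, river 6
min |a| on river = 2

2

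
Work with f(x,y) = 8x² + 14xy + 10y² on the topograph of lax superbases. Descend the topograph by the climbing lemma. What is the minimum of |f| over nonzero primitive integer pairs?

translate: b→-2 (≡14 mod 16), so (8,14,10)→(8,-2,4)
flip: (8,-2,4)→(4,2,8)
reduced (well bottom): (4,2,8) with a≤c, −a<b≤a
well minimum = a = 4

4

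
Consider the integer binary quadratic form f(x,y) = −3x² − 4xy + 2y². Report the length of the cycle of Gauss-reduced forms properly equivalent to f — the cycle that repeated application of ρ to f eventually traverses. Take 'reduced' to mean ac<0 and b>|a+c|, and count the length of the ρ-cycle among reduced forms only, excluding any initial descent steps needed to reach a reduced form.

D = 40, ⌊√D⌋ = 6
descent: ρ → (2,4,-3)  [lands on river]
river: ρ → (-3,2,3)
river: ρ → (3,4,-2)
river: ρ → (-2,4,3)
river: ρ → (3,2,-3)
river: ρ → (-3,4,2)
ρ-cycle length = 6 (tail of 1 descent step not counted)

6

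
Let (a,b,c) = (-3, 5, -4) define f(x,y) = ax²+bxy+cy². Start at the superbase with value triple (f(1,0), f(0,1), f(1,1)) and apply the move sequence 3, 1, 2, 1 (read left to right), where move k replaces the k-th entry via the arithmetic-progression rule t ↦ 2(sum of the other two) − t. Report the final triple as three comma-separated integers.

start (-3,-4,-2) = (f(1,0),f(0,1),f(1,1))
replace slot 3: 2·((-3)+(-4)) − (-2) = -12 → (-3,-4,-12)
replace slot 1: 2·((-4)+(-12)) − (-3) = -29 → (-29,-4,-12)
replace slot 2: 2·((-29)+(-12)) − (-4) = -78 → (-29,-78,-12)
replace slot 1: 2·((-78)+(-12)) − (-29) = -151 → (-151,-78,-12)

-151,-78,-12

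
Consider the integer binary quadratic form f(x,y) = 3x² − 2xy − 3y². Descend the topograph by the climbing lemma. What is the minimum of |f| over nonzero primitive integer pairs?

descent: ρ → (-3,2,3)  [lands on river]
river: ρ → (3,4,-2)
river: ρ → (-2,4,3)
river: ρ → (3,2,-3)
river: ρ → (-3,4,2)
river: ρ → (2,4,-3)
closes: descent 1, river 6
min |a| on river = 2

2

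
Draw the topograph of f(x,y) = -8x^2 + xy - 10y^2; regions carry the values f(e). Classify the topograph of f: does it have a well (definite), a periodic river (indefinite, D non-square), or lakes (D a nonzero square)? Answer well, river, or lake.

D = b²−4ac = 1² − 4·(-8)·(-10) = -319
D < 0 ⇒ definite ⇒ every region one sign ⇒ single well

well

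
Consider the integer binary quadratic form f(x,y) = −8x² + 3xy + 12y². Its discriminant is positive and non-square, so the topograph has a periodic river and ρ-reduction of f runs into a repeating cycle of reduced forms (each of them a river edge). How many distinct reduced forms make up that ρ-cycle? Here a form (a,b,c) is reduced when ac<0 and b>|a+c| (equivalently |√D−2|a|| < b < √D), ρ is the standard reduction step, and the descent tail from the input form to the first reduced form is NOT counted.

D = 393, ⌊√D⌋ = 19
descent: ρ → (12,-3,-8)
descent: ρ → (-8,19,1)  [lands on river]
river: ρ → (1,19,-8)
river: ρ → (-8,13,7)
river: ρ → (7,15,-6)
river: ρ → (-6,9,13)
river: ρ → (13,17,-2)
river: ρ → (-2,19,4)
river: ρ → (4,13,-14)
river: ρ → (-14,15,3)
river: ρ → (3,15,-14)
river: ρ → (-14,13,4)
river: ρ → (4,19,-2)
river: ρ → (-2,17,13)
river: ρ → (13,9,-6)
river: ρ → (-6,15,7)
river: ρ → (7,13,-8)
ρ-cycle length = 16 (tail of 2 descent steps not counted)

16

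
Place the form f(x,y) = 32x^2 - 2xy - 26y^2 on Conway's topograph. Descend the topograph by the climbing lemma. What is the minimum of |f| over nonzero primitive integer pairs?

descent: ρ → (-26,54,4)  [lands on river]
river: ρ → (4,50,-52)
river: ρ → (-52,54,2)
river: ρ → (2,54,-52)
river: ρ → (-52,50,4)
river: ρ → (4,54,-26)
river: ρ → (-26,50,8)
river: ρ → (8,46,-38)
river: ρ → (-38,30,16)
river: ρ → (16,34,-34)
river: ρ → (-34,34,16)
river: ρ → (16,30,-38)
river: ρ → (-38,46,8)
river: ρ → (8,50,-26)
closes: descent 1, river 14
min |a| on river = 2

2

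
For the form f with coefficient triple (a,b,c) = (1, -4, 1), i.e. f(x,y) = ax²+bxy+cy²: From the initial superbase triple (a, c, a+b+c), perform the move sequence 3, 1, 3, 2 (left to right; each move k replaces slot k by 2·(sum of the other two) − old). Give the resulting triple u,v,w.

start (1,1,-2) = (f(1,0),f(0,1),f(1,1))
replace slot 3: 2·(1+1) − (-2) = 6 → (1,1,6)
replace slot 1: 2·(1+6) − 1 = 13 → (13,1,6)
replace slot 3: 2·(13+1) − 6 = 22 → (13,1,22)
replace slot 2: 2·(13+22) − 1 = 69 → (13,69,22)

13,69,22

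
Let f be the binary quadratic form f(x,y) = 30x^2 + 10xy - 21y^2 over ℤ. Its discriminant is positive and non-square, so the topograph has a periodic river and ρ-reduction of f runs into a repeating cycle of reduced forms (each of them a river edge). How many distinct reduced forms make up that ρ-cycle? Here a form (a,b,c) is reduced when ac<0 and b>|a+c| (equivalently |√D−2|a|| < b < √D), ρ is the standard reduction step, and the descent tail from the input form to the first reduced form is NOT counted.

D = 2620, ⌊√D⌋ = 51
river: ρ → (-21,32,19)
river: ρ → (19,44,-9)
river: ρ → (-9,46,14)
river: ρ → (14,38,-21)
river: ρ → (-21,46,6)
river: ρ → (6,50,-5)
river: ρ → (-5,50,6)
river: ρ → (6,46,-21)
river: ρ → (-21,38,14)
river: ρ → (14,46,-9)
river: ρ → (-9,44,19)
river: ρ → (19,32,-21)
river: ρ → (-21,10,30)
river: ρ → (30,50,-1)
river: ρ → (-1,50,30)
river: ρ → (30,10,-21)
ρ-cycle length = 16 (tail of 0 descent steps not counted)

16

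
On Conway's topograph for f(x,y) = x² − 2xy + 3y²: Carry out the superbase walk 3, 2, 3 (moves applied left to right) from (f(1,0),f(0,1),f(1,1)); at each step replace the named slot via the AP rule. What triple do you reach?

start (1,3,2) = (f(1,0),f(0,1),f(1,1))
replace slot 3: 2·(1+3) − 2 = 6 → (1,3,6)
replace slot 2: 2·(1+6) − 3 = 11 → (1,11,6)
replace slot 3: 2·(1+11) − 6 = 18 → (1,11,18)

1,11,18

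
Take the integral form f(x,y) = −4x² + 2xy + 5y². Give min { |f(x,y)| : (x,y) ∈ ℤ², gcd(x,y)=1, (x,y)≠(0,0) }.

river: ρ → (5,8,-1)
river: ρ → (-1,8,5)
river: ρ → (5,2,-4)
river: ρ → (-4,6,3)
river: ρ → (3,6,-4)
river: ρ → (-4,2,5)
closes: descent 0, river 6
min |a| on river = 1

1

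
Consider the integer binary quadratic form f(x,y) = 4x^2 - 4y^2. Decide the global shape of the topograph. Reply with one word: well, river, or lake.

D = b²−4ac = 0² − 4·4·(-4) = 64
D = 8² is a perfect square ⇒ form factors over ℤ ⇒ lakes

lake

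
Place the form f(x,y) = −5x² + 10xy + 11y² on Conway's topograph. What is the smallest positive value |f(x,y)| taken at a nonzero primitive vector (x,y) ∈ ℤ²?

river: ρ → (11,12,-4)
river: ρ → (-4,12,11)
river: ρ → (11,10,-5)
river: ρ → (-5,10,11)
closes: descent 0, river 4
min |a| on river = 4

4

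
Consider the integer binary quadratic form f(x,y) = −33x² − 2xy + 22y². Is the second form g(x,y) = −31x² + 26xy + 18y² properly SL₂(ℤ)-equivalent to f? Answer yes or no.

D₁ = 2908, D₂ = 2908
river cycle of f (length 8): (22, 46, -9), (-9, 44, 27), (27, 10, -26), (-26, 42, 11), (11, 46, -18), (-18, 26, 31), (31, 36, -13), (-13, 42, 22)
river cycle of g (length 8): (18, 46, -11), (-11, 42, 26), (26, 10, -27), (-27, 44, 9), (9, 46, -22), (-22, 42, 13), (13, 36, -31), (-31, 26, 18)
cycles differ ⇒ inequivalent

no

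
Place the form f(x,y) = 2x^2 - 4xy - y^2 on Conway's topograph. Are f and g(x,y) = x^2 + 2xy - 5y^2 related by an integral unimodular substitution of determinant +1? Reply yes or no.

D₁ = 24, D₂ = 24
river cycle of f (length 2): (-1, 4, 2), (2, 4, -1)
river cycle of g (length 2): (1, 4, -2), (-2, 4, 1)
cycles differ ⇒ inequivalent

no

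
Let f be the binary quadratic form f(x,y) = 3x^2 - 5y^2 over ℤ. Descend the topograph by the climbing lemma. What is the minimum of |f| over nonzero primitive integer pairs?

descent: ρ → (-5,0,3)
descent: ρ → (3,6,-2)  [lands on river]
river: ρ → (-2,6,3)
closes: descent 2, river 2
min |a| on river = 2

2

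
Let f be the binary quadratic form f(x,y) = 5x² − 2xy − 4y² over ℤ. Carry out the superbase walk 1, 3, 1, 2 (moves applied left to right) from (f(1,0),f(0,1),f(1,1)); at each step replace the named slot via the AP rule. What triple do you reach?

start (5,-4,-1) = (f(1,0),f(0,1),f(1,1))
replace slot 1: 2·((-4)+(-1)) − 5 = -15 → (-15,-4,-1)
replace slot 3: 2·((-15)+(-4)) − (-1) = -37 → (-15,-4,-37)
replace slot 1: 2·((-4)+(-37)) − (-15) = -67 → (-67,-4,-37)
replace slot 2: 2·((-67)+(-37)) − (-4) = -204 → (-67,-204,-37)

-67,-204,-37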